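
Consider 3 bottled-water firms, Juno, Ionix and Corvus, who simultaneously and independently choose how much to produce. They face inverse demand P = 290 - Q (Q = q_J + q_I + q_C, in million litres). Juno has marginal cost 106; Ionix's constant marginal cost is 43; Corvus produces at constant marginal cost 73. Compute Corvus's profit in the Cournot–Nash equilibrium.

3025

Juno's profit: π_J = (290 - Q)q_J - (106q_J). Setting ∂π_J/∂q_J = 0: 184 - 2q_J - (q_I + q_C) = 0.
Ionix's profit: π_I = (290 - Q)q_I - (43q_I). Setting ∂π_I/∂q_I = 0: 247 - 2q_I - (q_J + q_C) = 0.
Corvus's first-order condition: 217 - 2q_C - (q_J + q_I) = 0.
Adding the 3 first-order conditions: 648 − 4Q = 0, so Q = 162.
Back-substituting: q_J = (184 − 162) = 22, q_I = (247 − 162) = 85, q_C = (217 − 162) = 55.
Price P = 290 - 162 = 128.
Corvus's profit: (128 - 73)·55 = 3025.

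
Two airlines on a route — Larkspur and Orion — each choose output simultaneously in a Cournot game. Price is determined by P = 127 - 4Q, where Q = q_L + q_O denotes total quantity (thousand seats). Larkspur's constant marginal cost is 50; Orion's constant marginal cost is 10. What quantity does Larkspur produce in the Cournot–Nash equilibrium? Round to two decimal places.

Larkspur's profit: π_L = (127 - 4Q)q_L - (50q_L). Setting ∂π_L/∂q_L = 0: 77 - 8q_L - 4(q_O) = 0.
Orion's first-order condition: 117 - 8q_O - 4(q_L) = 0.
Rearranging gives the reaction functions q_L = (77 - 4q_O)/8 and q_O = (117 - 4q_L)/8.
Substituting one into the other gives q_L = 37/12 and q_O = 157/12.

3.08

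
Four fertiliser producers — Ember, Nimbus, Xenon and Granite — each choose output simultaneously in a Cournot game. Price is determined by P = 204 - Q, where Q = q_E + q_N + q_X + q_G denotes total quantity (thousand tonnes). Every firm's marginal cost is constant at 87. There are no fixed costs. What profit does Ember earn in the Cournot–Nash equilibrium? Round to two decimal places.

547.56

A representative firm's profit is π_i = q_i(204 - Q) - 87q_i.
Setting ∂π_i/∂q_i = 0 with rivals' quantities fixed: 117 - 2q_i - Σ_{j≠i} q_j = 0.
With identical firms every q_j equals q_i, so Σ_{j≠i} q_j = 3q_i and 117 = 5q_i, giving q_i = 117/5.
Price P = 204 - 468/5 = 552/5.
Ember's profit: (552/5 - 87)·(117/5) = 547.5600.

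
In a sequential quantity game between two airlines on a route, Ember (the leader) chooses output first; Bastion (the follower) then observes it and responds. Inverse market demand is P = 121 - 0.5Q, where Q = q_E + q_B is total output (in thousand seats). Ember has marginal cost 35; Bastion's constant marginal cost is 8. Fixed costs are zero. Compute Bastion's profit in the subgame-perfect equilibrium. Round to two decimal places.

3486.13

Solve by backward induction. Given q_E, the follower Bastion maximises π_B = (121 - (1/2)q_E - (1/2)q_B)q_B - 8q_B.
Setting the follower's marginal profit to zero, 113 - (1/2)q_E - q_B = 0, i.e. q_B = (113 - (1/2)q_E).
The leader anticipates this reaction. Substituting into P = 121 - 0.5Q gives P = 129/2 - (1/4)q_E, so π_E = (129/2 - (1/4)q_E)q_E - 35q_E.
Leader FOC: 59/2 - (1/2)q_E = 0, so q_E = 59.
Then q_B = (113 - (1/2)·59) = 167/2.
Price P = 121 - (1/2)·(285/2) = 199/4.
Bastion's profit: (199/4 - 8)·(167/2) = 3486.1250.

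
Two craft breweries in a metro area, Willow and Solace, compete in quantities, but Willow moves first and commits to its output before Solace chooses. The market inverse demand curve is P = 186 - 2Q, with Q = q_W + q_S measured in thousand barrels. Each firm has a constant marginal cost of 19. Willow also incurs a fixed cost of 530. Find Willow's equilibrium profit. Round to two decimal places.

Solve by backward induction. Given q_W, the follower Solace maximises π_S = (186 - 2q_W - 2q_S)q_S - 19q_S.
Follower FOC: 167 - 2q_W - 4q_S = 0, so q_S(q_W) = (167 - 2q_W)/4.
Willow substitutes q_S(q_W) into its own profit: π_W = q_W(186 - 2q_W - (167 - 2q_W)/2) - 19q_W = (205/2 - q_W)q_W - 19q_W.
Maximising: ∂π_W/∂q_W = 167/2 - 2q_W = 0, giving q_W = 167/4.
Then q_S = (167 - 2·(167/4))/4 = 167/8.
Price P = 186 - 2·(501/8) = 243/4.
Willow's profit: (243/4 - 19)·(167/4) - 530 = 1213.0625.

1213.06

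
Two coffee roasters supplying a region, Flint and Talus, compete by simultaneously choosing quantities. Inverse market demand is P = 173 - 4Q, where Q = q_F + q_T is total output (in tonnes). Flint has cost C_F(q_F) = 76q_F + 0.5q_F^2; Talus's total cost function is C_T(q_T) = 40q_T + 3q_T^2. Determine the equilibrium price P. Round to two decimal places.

113.55

Flint's profit: π_F = (173 - 4Q)q_F - (76q_F + (1/2)q_F²). Setting ∂π_F/∂q_F = 0: 97 - 9q_F - 4(q_T) = 0.
Talus's first-order condition: 133 - 14q_T - 4(q_F) = 0.
Rearranging gives the reaction functions q_F = (97 - 4q_T)/9 and q_T = (133 - 4q_F)/14.
Solving the pair: q_F = 413/55, q_T = 809/110.
Total output Q = 327/22, so price P = 173 - 4·(327/22) = 1249/11.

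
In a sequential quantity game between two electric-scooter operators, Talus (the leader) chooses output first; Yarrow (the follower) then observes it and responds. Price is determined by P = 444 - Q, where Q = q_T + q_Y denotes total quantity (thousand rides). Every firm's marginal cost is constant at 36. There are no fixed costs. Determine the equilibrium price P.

138

The follower Yarrow best-responds to any q_T: π_Y = (444 - Q)q_Y - 36q_Y.
Setting the follower's marginal profit to zero, 408 - q_T - 2q_Y = 0, i.e. q_Y = (408 - q_T)/2.
Talus substitutes q_Y(q_T) into its own profit: π_T = q_T(444 - q_T - (408 - q_T)/2) - 36q_T = (240 - (1/2)q_T)q_T - 36q_T.
The leader's first-order condition 204 - q_T = 0 yields q_T = 204.
Then q_Y = (408 - 204)/2 = 102.
Total output Q = 306, so price P = 444 - 306 = 138.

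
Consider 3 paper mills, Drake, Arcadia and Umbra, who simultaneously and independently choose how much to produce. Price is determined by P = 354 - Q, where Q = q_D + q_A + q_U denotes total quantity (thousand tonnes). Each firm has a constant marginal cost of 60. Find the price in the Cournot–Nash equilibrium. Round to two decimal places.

133.50

A representative firm's profit is π_i = q_i(354 - Q) - 60q_i.
First-order condition (treating rivals' output as given): 294 - 2q_i - Σ_{j≠i} q_j = 0.
By symmetry each firm produces the same amount; substituting Σ_{j≠i} q_j = 2q_i yields q_i = 294/4 = 147/2.
Total output Q = 441/2, so price P = 354 - 441/2 = 267/2.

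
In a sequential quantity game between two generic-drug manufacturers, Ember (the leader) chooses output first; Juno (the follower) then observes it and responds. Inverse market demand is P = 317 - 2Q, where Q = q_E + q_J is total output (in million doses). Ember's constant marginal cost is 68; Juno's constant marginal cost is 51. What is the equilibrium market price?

126

Solve by backward induction. Given q_E, the follower Juno maximises π_J = (317 - 2q_E - 2q_J)q_J - 51q_J.
Follower FOC: 266 - 2q_E - 4q_J = 0, so q_J(q_E) = (266 - 2q_E)/4.
The leader anticipates this reaction. Substituting into P = 317 - 2Q gives P = 184 - q_E, so π_E = (184 - q_E)q_E - 68q_E.
Maximising: ∂π_E/∂q_E = 116 - 2q_E = 0, giving q_E = 58.
Then q_J = (266 - 2·58)/4 = 75/2.
Total output Q = 191/2, so price P = 317 - 2·(191/2) = 126.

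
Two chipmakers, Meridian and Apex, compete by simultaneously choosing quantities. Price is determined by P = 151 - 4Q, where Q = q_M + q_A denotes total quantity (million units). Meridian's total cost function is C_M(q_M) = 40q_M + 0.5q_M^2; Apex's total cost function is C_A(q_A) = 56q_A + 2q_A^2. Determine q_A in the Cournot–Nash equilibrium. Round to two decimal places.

Meridian's profit: π_M = (151 - 4Q)q_M - (40q_M + (1/2)q_M²). Setting ∂π_M/∂q_M = 0: 111 - 9q_M - 4(q_A) = 0.
Apex's first-order condition: 95 - 12q_A - 4(q_M) = 0.
Best responses: q_M = (111 - 4q_A)/9, q_A = (95 - 4q_M)/12.
Substituting one into the other gives q_M = 238/23 and q_A = 411/92.

4.47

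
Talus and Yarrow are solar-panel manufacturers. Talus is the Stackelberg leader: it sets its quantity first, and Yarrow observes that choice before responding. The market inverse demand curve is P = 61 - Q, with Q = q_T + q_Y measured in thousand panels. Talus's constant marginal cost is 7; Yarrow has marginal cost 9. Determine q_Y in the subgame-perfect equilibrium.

12

Solve by backward induction. Given q_T, the follower Yarrow maximises π_Y = (61 - q_T - q_Y)q_Y - 9q_Y.
∂π_Y/∂q_Y = 52 - q_T - 2q_Y = 0 gives the reaction function q_Y = (52 - q_T)/2.
The leader anticipates this reaction. Substituting into P = 61 - Q gives P = 35 - (1/2)q_T, so π_T = (35 - (1/2)q_T)q_T - 7q_T.
Leader FOC: 28 - q_T = 0, so q_T = 28.
Then q_Y = (52 - 28)/2 = 12.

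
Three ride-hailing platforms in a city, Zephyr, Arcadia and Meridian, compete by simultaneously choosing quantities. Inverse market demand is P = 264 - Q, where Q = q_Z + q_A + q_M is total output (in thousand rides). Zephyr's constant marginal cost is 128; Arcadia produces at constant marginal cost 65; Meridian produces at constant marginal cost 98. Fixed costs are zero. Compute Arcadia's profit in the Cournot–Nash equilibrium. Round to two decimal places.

Zephyr's profit: π_Z = (264 - Q)q_Z - (128q_Z). Setting ∂π_Z/∂q_Z = 0: 136 - 2q_Z - (q_A + q_M) = 0.
Arcadia's profit: π_A = (264 - Q)q_A - (65q_A). Setting ∂π_A/∂q_A = 0: 199 - 2q_A - (q_Z + q_M) = 0.
Meridian's first-order condition: 166 - 2q_M - (q_Z + q_A) = 0.
Adding the 3 conditions: 501 − 2Q − 2Q = 0, i.e. Q = 501/4.
Back-substituting: q_Z = (136 − 501/4) = 43/4, q_A = (199 − 501/4) = 295/4, q_M = (166 − 501/4) = 163/4.
Price P = 264 - 501/4 = 555/4.
Arcadia's profit: (555/4 - 65)·(295/4) = 5439.0625.

5439.06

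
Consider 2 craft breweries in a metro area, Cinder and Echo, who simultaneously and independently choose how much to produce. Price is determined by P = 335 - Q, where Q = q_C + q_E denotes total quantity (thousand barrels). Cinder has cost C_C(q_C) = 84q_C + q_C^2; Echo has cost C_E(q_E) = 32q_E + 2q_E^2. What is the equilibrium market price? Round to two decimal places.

Cinder's profit: π_C = (335 - Q)q_C - (84q_C + q_C²). Setting ∂π_C/∂q_C = 0: 251 - 4q_C - (q_E) = 0.
Echo's first-order condition: 303 - 6q_E - (q_C) = 0.
Rearranging gives the reaction functions q_C = (251 - q_E)/4 and q_E = (303 - q_C)/6.
Substituting one into the other gives q_C = 1203/23 and q_E = 961/23.
Total output Q = 94.0870, so price P = 335 - 94.0870 = 240.9130.

240.91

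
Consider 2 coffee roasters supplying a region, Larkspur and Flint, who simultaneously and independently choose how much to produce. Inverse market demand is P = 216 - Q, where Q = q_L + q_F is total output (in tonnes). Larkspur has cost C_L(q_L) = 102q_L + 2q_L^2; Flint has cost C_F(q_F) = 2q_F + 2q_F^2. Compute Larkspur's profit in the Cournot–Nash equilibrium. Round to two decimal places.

Larkspur's profit: π_L = (216 - Q)q_L - (102q_L + 2q_L²). Setting ∂π_L/∂q_L = 0: 114 - 6q_L - (q_F) = 0.
Flint's first-order condition: 214 - 6q_F - (q_L) = 0.
Rearranging gives the reaction functions q_L = (114 - q_F)/6 and q_F = (214 - q_L)/6.
Solving the pair: q_L = 94/7, q_F = 234/7.
Price P = 216 - 328/7 = 1184/7.
Larkspur's profit: (1184/7)·(94/7) - 102·(94/7) - 2(94/7)² = 540.9796.

540.98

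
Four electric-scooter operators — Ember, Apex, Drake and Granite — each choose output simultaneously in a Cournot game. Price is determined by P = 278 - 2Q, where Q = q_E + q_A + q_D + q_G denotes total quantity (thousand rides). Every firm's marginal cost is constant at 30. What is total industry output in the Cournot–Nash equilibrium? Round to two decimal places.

99.20

Each firm earns π_i = (278 - 2Q)q_i - 30q_i.
First-order condition (treating rivals' output as given): 248 - 4q_i - 2·Σ_{j≠i} q_j = 0.
With identical firms every q_j equals q_i, so Σ_{j≠i} q_j = 3q_i and 248 = 10q_i, giving q_i = 124/5.
Total output Q = 124/5 + 124/5 + 124/5 + 124/5 = 496/5.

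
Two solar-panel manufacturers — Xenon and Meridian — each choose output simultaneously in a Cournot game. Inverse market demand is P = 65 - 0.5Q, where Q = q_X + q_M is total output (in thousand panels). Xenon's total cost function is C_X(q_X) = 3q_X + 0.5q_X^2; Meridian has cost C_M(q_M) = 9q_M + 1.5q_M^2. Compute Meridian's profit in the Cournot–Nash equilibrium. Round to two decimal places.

218.47

Xenon's profit: π_X = (65 - 0.5Q)q_X - (3q_X + (1/2)q_X²). Setting ∂π_X/∂q_X = 0: 62 - 2q_X - (1/2)(q_M) = 0.
Meridian's first-order condition: 56 - 4q_M - (1/2)(q_X) = 0.
Rearranging gives the reaction functions q_X = (62 - (1/2)q_M)/2 and q_M = (56 - (1/2)q_X)/4.
Solving the pair: q_X = 880/31, q_M = 324/31.
Price P = 65 - (1/2)·(1204/31) = 1413/31.
Meridian's profit: (1413/31)·(324/31) - 9·(324/31) - (3/2)(324/31)² = 218.4724.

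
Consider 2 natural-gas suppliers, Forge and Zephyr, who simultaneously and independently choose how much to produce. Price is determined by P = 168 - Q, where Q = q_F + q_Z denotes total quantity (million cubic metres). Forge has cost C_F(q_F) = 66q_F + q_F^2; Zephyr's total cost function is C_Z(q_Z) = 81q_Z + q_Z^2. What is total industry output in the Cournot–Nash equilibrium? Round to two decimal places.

Forge's profit: π_F = (168 - Q)q_F - (66q_F + q_F²). Setting ∂π_F/∂q_F = 0: 102 - 4q_F - (q_Z) = 0.
Zephyr's profit: π_Z = (168 - Q)q_Z - (81q_Z + q_Z²). Setting ∂π_Z/∂q_Z = 0: 87 - 4q_Z - (q_F) = 0.
So q_F = (102 - q_Z)/4 and q_Z = (87 - q_F)/4.
Solving the pair: q_F = 107/5, q_Z = 82/5.
Total output Q = 107/5 + 82/5 = 189/5.

37.80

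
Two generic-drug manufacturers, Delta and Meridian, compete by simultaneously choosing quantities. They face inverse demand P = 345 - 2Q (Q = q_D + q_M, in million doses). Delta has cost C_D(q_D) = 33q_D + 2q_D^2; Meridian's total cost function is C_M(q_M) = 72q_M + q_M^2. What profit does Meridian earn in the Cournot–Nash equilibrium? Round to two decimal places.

3771.07

Delta's profit: π_D = (345 - 2Q)q_D - (33q_D + 2q_D²). Setting ∂π_D/∂q_D = 0: 312 - 8q_D - 2(q_M) = 0.
Meridian's profit: π_M = (345 - 2Q)q_M - (72q_M + q_M²). Setting ∂π_M/∂q_M = 0: 273 - 6q_M - 2(q_D) = 0.
Rearranging gives the reaction functions q_D = (312 - 2q_M)/8 and q_M = (273 - 2q_D)/6.
Solving the pair: q_D = 663/22, q_M = 390/11.
Price P = 345 - 2·(1443/22) = 213.8182.
Meridian's profit: 213.8182·(390/11) - 72·(390/11) - (390/11)² = 3771.0744.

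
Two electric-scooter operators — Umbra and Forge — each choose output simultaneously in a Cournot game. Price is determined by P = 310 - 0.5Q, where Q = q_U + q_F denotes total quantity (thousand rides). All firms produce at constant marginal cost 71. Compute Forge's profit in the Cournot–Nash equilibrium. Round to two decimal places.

12693.56

A representative firm's profit is π_i = q_i(310 - 0.5Q) - 71q_i.
Setting ∂π_i/∂q_i = 0 with rivals' quantities fixed: 239 - q_i - (1/2)q_j = 0.
With identical firms every q_j equals q_i, so q_j = q_i and 239 = (3/2)q_i, giving q_i = 478/3.
Price P = 310 - (1/2)·(956/3) = 452/3.
Forge's profit: (452/3 - 71)·(478/3) = 12693.5556.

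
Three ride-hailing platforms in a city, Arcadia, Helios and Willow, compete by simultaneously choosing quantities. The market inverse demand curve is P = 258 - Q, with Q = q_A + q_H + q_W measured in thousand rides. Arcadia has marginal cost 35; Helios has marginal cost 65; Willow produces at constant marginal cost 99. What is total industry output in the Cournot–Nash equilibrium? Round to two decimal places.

143.75

Arcadia's profit: π_A = (258 - Q)q_A - (35q_A). Setting ∂π_A/∂q_A = 0: 223 - 2q_A - (q_H + q_W) = 0.
Helios's first-order condition: 193 - 2q_H - (q_A + q_W) = 0.
Willow's profit: π_W = (258 - Q)q_W - (99q_W). Setting ∂π_W/∂q_W = 0: 159 - 2q_W - (q_A + q_H) = 0.
Adding the 3 first-order conditions: 575 − 4Q = 0, so Q = 575/4.
Back-substituting: q_A = (223 − 575/4) = 317/4, q_H = (193 − 575/4) = 197/4, q_W = (159 − 575/4) = 61/4.
Total output Q = 317/4 + 197/4 + 61/4 = 575/4.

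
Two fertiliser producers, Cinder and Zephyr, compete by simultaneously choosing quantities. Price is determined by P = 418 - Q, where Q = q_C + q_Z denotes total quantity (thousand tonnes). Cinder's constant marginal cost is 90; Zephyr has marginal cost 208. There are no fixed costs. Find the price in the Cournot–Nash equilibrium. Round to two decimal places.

238.67

Cinder's profit: π_C = (418 - Q)q_C - (90q_C). Setting ∂π_C/∂q_C = 0: 328 - 2q_C - (q_Z) = 0.
Zephyr's first-order condition: 210 - 2q_Z - (q_C) = 0.
So q_C = (328 - q_Z)/2 and q_Z = (210 - q_C)/2.
Substituting one into the other gives q_C = 446/3 and q_Z = 92/3.
Total output Q = 538/3, so price P = 418 - 538/3 = 716/3.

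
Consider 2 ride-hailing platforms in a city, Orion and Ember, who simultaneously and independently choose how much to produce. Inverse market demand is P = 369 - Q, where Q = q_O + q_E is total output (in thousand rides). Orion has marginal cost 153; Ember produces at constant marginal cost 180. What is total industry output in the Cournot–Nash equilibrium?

135

Orion's profit: π_O = (369 - Q)q_O - (153q_O). Setting ∂π_O/∂q_O = 0: 216 - 2q_O - (q_E) = 0.
Ember's first-order condition: 189 - 2q_E - (q_O) = 0.
Best responses: q_O = (216 - q_E)/2, q_E = (189 - q_O)/2.
Solving the pair: q_O = 81, q_E = 54.
Total output Q = 81 + 54 = 135.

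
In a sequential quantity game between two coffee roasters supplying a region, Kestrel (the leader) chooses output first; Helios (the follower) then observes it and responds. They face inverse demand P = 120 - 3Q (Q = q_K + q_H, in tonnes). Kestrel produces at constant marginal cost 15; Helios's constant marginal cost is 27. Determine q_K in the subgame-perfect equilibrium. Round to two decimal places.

19.50

The follower Helios best-responds to any q_K: π_H = (120 - 3Q)q_H - 27q_H.
∂π_H/∂q_H = 93 - 3q_K - 6q_H = 0 gives the reaction function q_H = (93 - 3q_K)/6.
Kestrel substitutes q_H(q_K) into its own profit: π_K = q_K(120 - 3q_K - (93 - 3q_K)/2) - 15q_K = (147/2 - (3/2)q_K)q_K - 15q_K.
Maximising: ∂π_K/∂q_K = 117/2 - 3q_K = 0, giving q_K = 39/2.
Then q_H = (93 - 3·(39/2))/6 = 23/4.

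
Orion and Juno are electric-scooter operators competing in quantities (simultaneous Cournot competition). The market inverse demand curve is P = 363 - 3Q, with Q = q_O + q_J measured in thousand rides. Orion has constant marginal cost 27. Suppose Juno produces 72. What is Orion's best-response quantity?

20

With the rival's output fixed at 72, Orion's profit is π_O = (363 - 3·72 - 3q_O)q_O - (27q_O) = (147 - 3q_O)q_O - (27q_O).
∂π_O/∂q_O = 120 - 6q_O = 0, so q_O = 20.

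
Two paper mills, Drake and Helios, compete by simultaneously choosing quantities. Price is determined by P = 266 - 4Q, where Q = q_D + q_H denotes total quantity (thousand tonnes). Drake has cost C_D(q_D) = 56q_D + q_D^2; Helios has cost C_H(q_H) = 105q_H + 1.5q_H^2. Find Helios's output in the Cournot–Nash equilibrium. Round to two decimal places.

Drake's profit: π_D = (266 - 4Q)q_D - (56q_D + q_D²). Setting ∂π_D/∂q_D = 0: 210 - 10q_D - 4(q_H) = 0.
Helios's first-order condition: 161 - 11q_H - 4(q_D) = 0.
Rearranging gives the reaction functions q_D = (210 - 4q_H)/10 and q_H = (161 - 4q_D)/11.
Substituting one into the other gives q_D = 833/47 and q_H = 385/47.

8.19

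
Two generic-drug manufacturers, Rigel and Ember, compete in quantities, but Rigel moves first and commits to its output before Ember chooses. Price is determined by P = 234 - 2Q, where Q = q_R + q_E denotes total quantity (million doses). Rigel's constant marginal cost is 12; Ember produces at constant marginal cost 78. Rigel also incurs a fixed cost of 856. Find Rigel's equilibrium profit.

Solve by backward induction. Given q_R, the follower Ember maximises π_E = (234 - 2q_R - 2q_E)q_E - 78q_E.
∂π_E/∂q_E = 156 - 2q_R - 4q_E = 0 gives the reaction function q_E = (156 - 2q_R)/4.
Rigel substitutes q_E(q_R) into its own profit: π_R = q_R(234 - 2q_R - (156 - 2q_R)/2) - 12q_R = (156 - q_R)q_R - 12q_R.
The leader's first-order condition 144 - 2q_R = 0 yields q_R = 72.
Then q_E = (156 - 2·72)/4 = 3.
Price P = 234 - 2·75 = 84.
Rigel's profit: (84 - 12)·72 - 856 = 4328.

4328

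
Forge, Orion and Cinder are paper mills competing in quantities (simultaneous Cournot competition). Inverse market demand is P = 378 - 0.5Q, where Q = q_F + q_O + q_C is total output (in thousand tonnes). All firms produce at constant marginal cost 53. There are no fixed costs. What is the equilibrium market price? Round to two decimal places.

134.25

Each firm earns π_i = (378 - 0.5Q)q_i - 53q_i.
First-order condition (treating rivals' output as given): 325 - q_i - (1/2)·Σ_{j≠i} q_j = 0.
With identical firms every q_j equals q_i, so Σ_{j≠i} q_j = 2q_i and 325 = 2q_i, giving q_i = 325/2.
Total output Q = 975/2, so price P = 378 - (1/2)·(975/2) = 537/4.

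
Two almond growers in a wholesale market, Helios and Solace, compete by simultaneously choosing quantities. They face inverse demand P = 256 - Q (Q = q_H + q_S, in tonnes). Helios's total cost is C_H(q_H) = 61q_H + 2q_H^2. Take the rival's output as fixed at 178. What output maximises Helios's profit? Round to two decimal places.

With the rival's output fixed at 178, Helios's profit is π_H = (256 - 178 - q_H)q_H - (61q_H + 2q_H²) = (78 - q_H)q_H - (61q_H + 2q_H²).
∂π_H/∂q_H = 17 - 6q_H = 0, so q_H = 17/6.

2.83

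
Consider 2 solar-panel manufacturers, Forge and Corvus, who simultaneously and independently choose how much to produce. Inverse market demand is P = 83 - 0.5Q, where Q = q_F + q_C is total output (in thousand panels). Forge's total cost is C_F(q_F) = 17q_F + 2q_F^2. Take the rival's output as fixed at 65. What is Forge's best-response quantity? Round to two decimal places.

With the rival's output fixed at 65, Forge's profit is π_F = (83 - (1/2)·65 - (1/2)q_F)q_F - (17q_F + 2q_F²) = (101/2 - (1/2)q_F)q_F - (17q_F + 2q_F²).
∂π_F/∂q_F = 67/2 - 5q_F = 0, so q_F = 67/10.

6.70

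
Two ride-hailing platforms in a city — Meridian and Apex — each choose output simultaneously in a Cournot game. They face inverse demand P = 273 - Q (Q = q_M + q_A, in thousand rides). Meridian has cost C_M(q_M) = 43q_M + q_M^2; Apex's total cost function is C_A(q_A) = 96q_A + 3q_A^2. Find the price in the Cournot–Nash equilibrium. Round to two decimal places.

203.94

Meridian's profit: π_M = (273 - Q)q_M - (43q_M + q_M²). Setting ∂π_M/∂q_M = 0: 230 - 4q_M - (q_A) = 0.
Apex's profit: π_A = (273 - Q)q_A - (96q_A + 3q_A²). Setting ∂π_A/∂q_A = 0: 177 - 8q_A - (q_M) = 0.
Best responses: q_M = (230 - q_A)/4, q_A = (177 - q_M)/8.
Substituting one into the other gives q_M = 1663/31 and q_A = 478/31.
Total output Q = 69.0645, so price P = 273 - 69.0645 = 203.9355.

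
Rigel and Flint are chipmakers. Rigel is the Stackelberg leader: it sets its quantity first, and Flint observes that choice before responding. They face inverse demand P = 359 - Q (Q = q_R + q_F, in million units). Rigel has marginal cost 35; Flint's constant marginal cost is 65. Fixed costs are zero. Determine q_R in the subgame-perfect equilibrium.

177

The follower Flint best-responds to any q_R: π_F = (359 - Q)q_F - 65q_F.
∂π_F/∂q_F = 294 - q_R - 2q_F = 0 gives the reaction function q_F = (294 - q_R)/2.
The leader anticipates this reaction. Substituting into P = 359 - Q gives P = 212 - (1/2)q_R, so π_R = (212 - (1/2)q_R)q_R - 35q_R.
The leader's first-order condition 177 - q_R = 0 yields q_R = 177.
Then q_F = (294 - 177)/2 = 117/2.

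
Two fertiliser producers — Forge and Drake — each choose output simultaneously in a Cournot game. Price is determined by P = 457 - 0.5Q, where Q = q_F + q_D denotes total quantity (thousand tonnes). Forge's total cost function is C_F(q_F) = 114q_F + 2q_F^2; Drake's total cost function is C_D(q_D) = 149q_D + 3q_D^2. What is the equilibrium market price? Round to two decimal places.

Forge's profit: π_F = (457 - 0.5Q)q_F - (114q_F + 2q_F²). Setting ∂π_F/∂q_F = 0: 343 - 5q_F - (1/2)(q_D) = 0.
Drake's first-order condition: 308 - 7q_D - (1/2)(q_F) = 0.
Best responses: q_F = (343 - (1/2)q_D)/5, q_D = (308 - (1/2)q_F)/7.
Substituting one into the other gives q_F = 64.6619 and q_D = 39.3813.
Total output Q = 104.0432, so price P = 457 - (1/2)·104.0432 = 404.9784.

404.98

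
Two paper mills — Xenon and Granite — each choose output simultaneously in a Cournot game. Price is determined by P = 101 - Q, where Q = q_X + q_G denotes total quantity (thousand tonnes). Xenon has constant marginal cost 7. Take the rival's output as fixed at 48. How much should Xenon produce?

23

With the rival's output fixed at 48, Xenon's profit is π_X = (101 - 48 - q_X)q_X - (7q_X) = (53 - q_X)q_X - (7q_X).
∂π_X/∂q_X = 46 - 2q_X = 0, so q_X = 23.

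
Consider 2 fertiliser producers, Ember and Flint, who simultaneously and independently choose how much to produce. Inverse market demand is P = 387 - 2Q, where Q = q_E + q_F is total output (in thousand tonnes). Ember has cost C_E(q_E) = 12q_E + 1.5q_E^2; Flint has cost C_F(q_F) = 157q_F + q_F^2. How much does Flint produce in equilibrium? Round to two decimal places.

22.63

Ember's profit: π_E = (387 - 2Q)q_E - (12q_E + (3/2)q_E²). Setting ∂π_E/∂q_E = 0: 375 - 7q_E - 2(q_F) = 0.
Flint's first-order condition: 230 - 6q_F - 2(q_E) = 0.
So q_E = (375 - 2q_F)/7 and q_F = (230 - 2q_E)/6.
Solving the pair: q_E = 895/19, q_F = 430/19.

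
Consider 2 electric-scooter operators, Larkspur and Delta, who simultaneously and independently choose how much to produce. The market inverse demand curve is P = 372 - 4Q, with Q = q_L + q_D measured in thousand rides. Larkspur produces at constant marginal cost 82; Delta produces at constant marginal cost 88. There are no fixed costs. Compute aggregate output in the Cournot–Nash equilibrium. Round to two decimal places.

47.83

Larkspur's profit: π_L = (372 - 4Q)q_L - (82q_L). Setting ∂π_L/∂q_L = 0: 290 - 8q_L - 4(q_D) = 0.
Delta's first-order condition: 284 - 8q_D - 4(q_L) = 0.
Best responses: q_L = (290 - 4q_D)/8, q_D = (284 - 4q_L)/8.
Substituting one into the other gives q_L = 74/3 and q_D = 139/6.
Total output Q = 74/3 + 139/6 = 287/6.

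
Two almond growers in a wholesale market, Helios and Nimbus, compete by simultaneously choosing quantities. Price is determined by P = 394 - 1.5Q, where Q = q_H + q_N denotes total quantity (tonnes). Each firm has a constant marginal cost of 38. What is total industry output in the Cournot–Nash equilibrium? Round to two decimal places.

158.22

A representative firm's profit is π_i = q_i(394 - 1.5Q) - 38q_i.
Setting ∂π_i/∂q_i = 0 with rivals' quantities fixed: 356 - 3q_i - (3/2)q_j = 0.
By symmetry each firm produces the same amount; substituting q_j = q_i yields q_i = 356/(9/2) = 712/9.
Total output Q = 712/9 + 712/9 = 1424/9.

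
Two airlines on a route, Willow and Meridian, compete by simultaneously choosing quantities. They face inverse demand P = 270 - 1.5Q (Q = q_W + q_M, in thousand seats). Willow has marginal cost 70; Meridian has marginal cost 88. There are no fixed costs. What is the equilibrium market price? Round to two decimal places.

142.67

Willow's profit: π_W = (270 - 1.5Q)q_W - (70q_W). Setting ∂π_W/∂q_W = 0: 200 - 3q_W - (3/2)(q_M) = 0.
Meridian's profit: π_M = (270 - 1.5Q)q_M - (88q_M). Setting ∂π_M/∂q_M = 0: 182 - 3q_M - (3/2)(q_W) = 0.
Best responses: q_W = (200 - (3/2)q_M)/3, q_M = (182 - (3/2)q_W)/3.
Substituting one into the other gives q_W = 436/9 and q_M = 328/9.
Total output Q = 764/9, so price P = 270 - (3/2)·(764/9) = 428/3.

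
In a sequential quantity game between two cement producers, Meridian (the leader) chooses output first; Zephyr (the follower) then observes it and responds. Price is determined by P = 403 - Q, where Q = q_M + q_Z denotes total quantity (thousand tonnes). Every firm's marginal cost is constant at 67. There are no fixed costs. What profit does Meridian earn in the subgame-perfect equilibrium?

The follower Zephyr best-responds to any q_M: π_Z = (403 - Q)q_Z - 67q_Z.
∂π_Z/∂q_Z = 336 - q_M - 2q_Z = 0 gives the reaction function q_Z = (336 - q_M)/2.
Meridian substitutes q_Z(q_M) into its own profit: π_M = q_M(403 - q_M - (336 - q_M)/2) - 67q_M = (235 - (1/2)q_M)q_M - 67q_M.
Maximising: ∂π_M/∂q_M = 168 - q_M = 0, giving q_M = 168.
Then q_Z = (336 - 168)/2 = 84.
Price P = 403 - 252 = 151.
Meridian's profit: (151 - 67)·168 = 14112.

14112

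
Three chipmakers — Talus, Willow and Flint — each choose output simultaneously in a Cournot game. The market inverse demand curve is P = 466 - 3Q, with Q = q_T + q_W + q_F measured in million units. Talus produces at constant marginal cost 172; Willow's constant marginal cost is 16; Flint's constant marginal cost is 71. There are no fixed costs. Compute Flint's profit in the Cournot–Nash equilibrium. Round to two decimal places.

Talus's profit: π_T = (466 - 3Q)q_T - (172q_T). Setting ∂π_T/∂q_T = 0: 294 - 6q_T - 3(q_W + q_F) = 0.
Willow's profit: π_W = (466 - 3Q)q_W - (16q_W). Setting ∂π_W/∂q_W = 0: 450 - 6q_W - 3(q_T + q_F) = 0.
Flint's profit: π_F = (466 - 3Q)q_F - (71q_F). Setting ∂π_F/∂q_F = 0: 395 - 6q_F - 3(q_T + q_W) = 0.
Adding the 3 conditions: 1139 − 6Q − 6Q = 0, i.e. Q = 1139/12.
Back-substituting: q_T = (294 − 1139/4)/3 = 37/12, q_W = (450 − 1139/4)/3 = 661/12, q_F = (395 − 1139/4)/3 = 147/4.
Price P = 466 - 3·(1139/12) = 725/4.
Flint's profit: (725/4 - 71)·(147/4) = 4051.6875.

4051.69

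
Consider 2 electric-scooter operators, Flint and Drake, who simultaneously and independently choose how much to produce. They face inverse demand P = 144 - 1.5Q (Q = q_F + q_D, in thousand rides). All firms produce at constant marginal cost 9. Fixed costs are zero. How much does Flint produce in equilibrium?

Each firm earns π_i = (144 - 1.5Q)q_i - 9q_i.
Setting ∂π_i/∂q_i = 0 with rivals' quantities fixed: 135 - 3q_i - (3/2)q_j = 0.
With identical firms every q_j equals q_i, so q_j = q_i and 135 = (9/2)q_i, giving q_i = 30.

30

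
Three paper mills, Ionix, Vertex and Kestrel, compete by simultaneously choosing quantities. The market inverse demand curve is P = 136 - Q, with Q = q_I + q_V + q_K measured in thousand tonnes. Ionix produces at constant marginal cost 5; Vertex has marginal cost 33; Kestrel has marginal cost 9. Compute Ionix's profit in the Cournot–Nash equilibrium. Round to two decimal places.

1660.56

Ionix's profit: π_I = (136 - Q)q_I - (5q_I). Setting ∂π_I/∂q_I = 0: 131 - 2q_I - (q_V + q_K) = 0.
Vertex's first-order condition: 103 - 2q_V - (q_I + q_K) = 0.
Kestrel's profit: π_K = (136 - Q)q_K - (9q_K). Setting ∂π_K/∂q_K = 0: 127 - 2q_K - (q_I + q_V) = 0.
Summing all 3 equations gives 361 − 4Q = 0, hence Q = 361/4.
Back-substituting: q_I = (131 − 361/4) = 163/4, q_V = (103 − 361/4) = 51/4, q_K = (127 − 361/4) = 147/4.
Price P = 136 - 361/4 = 183/4.
Ionix's profit: (183/4 - 5)·(163/4) = 1660.5625.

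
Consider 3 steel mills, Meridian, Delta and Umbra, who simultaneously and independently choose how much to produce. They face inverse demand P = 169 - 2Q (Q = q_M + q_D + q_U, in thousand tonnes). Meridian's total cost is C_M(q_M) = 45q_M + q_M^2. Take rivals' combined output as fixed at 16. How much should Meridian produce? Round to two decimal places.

15.33

With rivals' combined output fixed at 16, Meridian's profit is π_M = (169 - 2·16 - 2q_M)q_M - (45q_M + q_M²) = (137 - 2q_M)q_M - (45q_M + q_M²).
∂π_M/∂q_M = 92 - 6q_M = 0, so q_M = 46/3.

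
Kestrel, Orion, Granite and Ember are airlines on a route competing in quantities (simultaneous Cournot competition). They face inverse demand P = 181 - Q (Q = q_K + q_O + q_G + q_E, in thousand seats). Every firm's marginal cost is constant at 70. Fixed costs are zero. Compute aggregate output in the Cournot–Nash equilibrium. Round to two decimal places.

A representative firm's profit is π_i = q_i(181 - Q) - 70q_i.
First-order condition (treating rivals' output as given): 111 - 2q_i - Σ_{j≠i} q_j = 0.
By symmetry each firm produces the same amount; substituting Σ_{j≠i} q_j = 3q_i yields q_i = 111/5.
Total output Q = 111/5 + 111/5 + 111/5 + 111/5 = 444/5.

88.80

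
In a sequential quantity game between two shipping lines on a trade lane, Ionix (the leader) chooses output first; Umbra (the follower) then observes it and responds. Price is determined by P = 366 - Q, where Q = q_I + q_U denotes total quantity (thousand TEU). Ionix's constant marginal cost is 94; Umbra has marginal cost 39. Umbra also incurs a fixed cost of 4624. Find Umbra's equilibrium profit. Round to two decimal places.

7311.56

The follower Umbra best-responds to any q_I: π_U = (366 - Q)q_U - 39q_U.
Setting the follower's marginal profit to zero, 327 - q_I - 2q_U = 0, i.e. q_U = (327 - q_I)/2.
Ionix substitutes q_U(q_I) into its own profit: π_I = q_I(366 - q_I - (327 - q_I)/2) - 94q_I = (405/2 - (1/2)q_I)q_I - 94q_I.
Leader FOC: 217/2 - q_I = 0, so q_I = 217/2.
Then q_U = (327 - 217/2)/2 = 437/4.
Price P = 366 - 871/4 = 593/4.
Umbra's profit: (593/4 - 39)·(437/4) - 4624 = 7311.5625.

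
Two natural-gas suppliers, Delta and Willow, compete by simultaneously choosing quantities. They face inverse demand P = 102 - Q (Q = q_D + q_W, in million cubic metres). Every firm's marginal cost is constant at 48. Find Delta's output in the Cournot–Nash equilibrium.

18

Each firm earns π_i = (102 - Q)q_i - 48q_i.
Setting ∂π_i/∂q_i = 0 with rivals' quantities fixed: 54 - 2q_i - q_j = 0.
With identical firms every q_j equals q_i, so q_j = q_i and 54 = 3q_i, giving q_i = 18.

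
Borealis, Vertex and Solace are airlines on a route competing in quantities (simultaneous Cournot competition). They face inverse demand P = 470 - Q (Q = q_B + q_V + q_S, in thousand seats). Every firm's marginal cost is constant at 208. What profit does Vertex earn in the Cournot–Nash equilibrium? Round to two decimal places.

A representative firm's profit is π_i = q_i(470 - Q) - 208q_i.
Setting ∂π_i/∂q_i = 0 with rivals' quantities fixed: 262 - 2q_i - Σ_{j≠i} q_j = 0.
By symmetry each firm produces the same amount; substituting Σ_{j≠i} q_j = 2q_i yields q_i = 262/4 = 131/2.
Price P = 470 - 393/2 = 547/2.
Vertex's profit: (547/2 - 208)·(131/2) = 4290.2500.

4290.25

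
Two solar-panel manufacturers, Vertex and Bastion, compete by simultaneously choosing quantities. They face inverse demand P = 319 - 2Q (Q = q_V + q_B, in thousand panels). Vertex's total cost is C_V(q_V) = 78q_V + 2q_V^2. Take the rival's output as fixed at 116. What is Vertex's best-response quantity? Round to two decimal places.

With the rival's output fixed at 116, Vertex's profit is π_V = (319 - 2·116 - 2q_V)q_V - (78q_V + 2q_V²) = (87 - 2q_V)q_V - (78q_V + 2q_V²).
∂π_V/∂q_V = 9 - 8q_V = 0, so q_V = 9/8.

1.13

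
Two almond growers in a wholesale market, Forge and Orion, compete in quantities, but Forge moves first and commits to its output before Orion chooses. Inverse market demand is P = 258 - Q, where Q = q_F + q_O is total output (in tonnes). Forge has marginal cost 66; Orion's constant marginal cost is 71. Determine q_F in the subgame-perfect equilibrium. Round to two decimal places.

98.50

The follower Orion best-responds to any q_F: π_O = (258 - Q)q_O - 71q_O.
Setting the follower's marginal profit to zero, 187 - q_F - 2q_O = 0, i.e. q_O = (187 - q_F)/2.
Forge substitutes q_O(q_F) into its own profit: π_F = q_F(258 - q_F - (187 - q_F)/2) - 66q_F = (329/2 - (1/2)q_F)q_F - 66q_F.
The leader's first-order condition 197/2 - q_F = 0 yields q_F = 197/2.
Then q_O = (187 - 197/2)/2 = 177/4.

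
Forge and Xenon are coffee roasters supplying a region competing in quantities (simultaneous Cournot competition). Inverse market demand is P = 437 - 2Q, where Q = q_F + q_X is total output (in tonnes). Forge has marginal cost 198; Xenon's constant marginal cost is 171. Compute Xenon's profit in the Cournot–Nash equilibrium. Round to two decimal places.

Forge's profit: π_F = (437 - 2Q)q_F - (198q_F). Setting ∂π_F/∂q_F = 0: 239 - 4q_F - 2(q_X) = 0.
Xenon's first-order condition: 266 - 4q_X - 2(q_F) = 0.
So q_F = (239 - 2q_X)/4 and q_X = (266 - 2q_F)/4.
Solving the pair: q_F = 106/3, q_X = 293/6.
Price P = 437 - 2·(505/6) = 806/3.
Xenon's profit: (806/3 - 171)·(293/6) = 4769.3889.

4769.39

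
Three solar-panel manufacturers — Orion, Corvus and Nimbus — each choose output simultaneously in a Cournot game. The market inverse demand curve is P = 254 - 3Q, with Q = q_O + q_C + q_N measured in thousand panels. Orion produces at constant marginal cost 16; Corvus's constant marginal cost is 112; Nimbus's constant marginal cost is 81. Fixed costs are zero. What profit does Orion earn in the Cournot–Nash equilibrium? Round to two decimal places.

Orion's profit: π_O = (254 - 3Q)q_O - (16q_O). Setting ∂π_O/∂q_O = 0: 238 - 6q_O - 3(q_C + q_N) = 0.
Corvus's first-order condition: 142 - 6q_C - 3(q_O + q_N) = 0.
Nimbus's first-order condition: 173 - 6q_N - 3(q_O + q_C) = 0.
Adding the 3 first-order conditions: 553 − 12Q = 0, so Q = 553/12.
Back-substituting: q_O = (238 − 553/4)/3 = 133/4, q_C = (142 − 553/4)/3 = 5/4, q_N = (173 − 553/4)/3 = 139/12.
Price P = 254 - 3·(553/12) = 463/4.
Orion's profit: (463/4 - 16)·(133/4) = 3316.6875.

3316.69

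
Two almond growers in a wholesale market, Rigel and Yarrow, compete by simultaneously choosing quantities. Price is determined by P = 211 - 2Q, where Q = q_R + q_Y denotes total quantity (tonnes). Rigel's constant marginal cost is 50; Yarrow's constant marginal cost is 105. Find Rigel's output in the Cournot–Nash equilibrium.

36

Rigel's profit: π_R = (211 - 2Q)q_R - (50q_R). Setting ∂π_R/∂q_R = 0: 161 - 4q_R - 2(q_Y) = 0.
Yarrow's profit: π_Y = (211 - 2Q)q_Y - (105q_Y). Setting ∂π_Y/∂q_Y = 0: 106 - 4q_Y - 2(q_R) = 0.
Rearranging gives the reaction functions q_R = (161 - 2q_Y)/4 and q_Y = (106 - 2q_R)/4.
Substituting one into the other gives q_R = 36 and q_Y = 17/2.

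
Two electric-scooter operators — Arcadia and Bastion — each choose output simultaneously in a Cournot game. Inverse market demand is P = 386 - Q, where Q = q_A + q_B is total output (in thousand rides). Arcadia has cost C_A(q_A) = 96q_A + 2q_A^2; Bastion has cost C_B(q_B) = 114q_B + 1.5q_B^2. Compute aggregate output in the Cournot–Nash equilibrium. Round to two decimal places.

Arcadia's profit: π_A = (386 - Q)q_A - (96q_A + 2q_A²). Setting ∂π_A/∂q_A = 0: 290 - 6q_A - (q_B) = 0.
Bastion's first-order condition: 272 - 5q_B - (q_A) = 0.
Rearranging gives the reaction functions q_A = (290 - q_B)/6 and q_B = (272 - q_A)/5.
Solving the pair: q_A = 1178/29, q_B = 1342/29.
Total output Q = 1178/29 + 1342/29 = 86.8966.

86.90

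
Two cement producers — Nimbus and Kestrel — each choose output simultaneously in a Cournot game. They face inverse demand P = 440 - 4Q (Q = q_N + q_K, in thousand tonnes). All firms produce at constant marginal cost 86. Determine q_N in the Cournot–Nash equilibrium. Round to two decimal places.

A representative firm's profit is π_i = q_i(440 - 4Q) - 86q_i.
First-order condition (treating rivals' output as given): 354 - 8q_i - 4q_j = 0.
By symmetry each firm produces the same amount; substituting q_j = q_i yields q_i = 354/12 = 59/2.

29.50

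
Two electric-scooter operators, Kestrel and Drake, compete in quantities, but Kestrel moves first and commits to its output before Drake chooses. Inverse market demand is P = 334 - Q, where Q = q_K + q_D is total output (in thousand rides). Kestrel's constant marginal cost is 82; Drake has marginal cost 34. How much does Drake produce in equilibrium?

99

Solve by backward induction. Given q_K, the follower Drake maximises π_D = (334 - q_K - q_D)q_D - 34q_D.
Follower FOC: 300 - q_K - 2q_D = 0, so q_D(q_K) = (300 - q_K)/2.
The leader anticipates this reaction. Substituting into P = 334 - Q gives P = 184 - (1/2)q_K, so π_K = (184 - (1/2)q_K)q_K - 82q_K.
Leader FOC: 102 - q_K = 0, so q_K = 102.
Then q_D = (300 - 102)/2 = 99.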